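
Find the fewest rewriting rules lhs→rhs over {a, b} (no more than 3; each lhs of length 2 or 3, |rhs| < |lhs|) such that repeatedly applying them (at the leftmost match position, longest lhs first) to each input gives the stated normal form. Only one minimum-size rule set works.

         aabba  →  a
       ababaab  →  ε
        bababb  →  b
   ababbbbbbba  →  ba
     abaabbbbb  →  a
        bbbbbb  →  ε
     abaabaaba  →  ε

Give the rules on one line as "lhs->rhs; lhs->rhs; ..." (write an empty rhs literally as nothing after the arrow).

aa->; ab->a; bb->

  | aabba => bba => a
  | ababaab => aabaab => baab => bb => ε
  | bababb => baabb => bbb => b
  | ababbbbbbba => aabbbbbbba => bbbbbbba => bbbbba => bbba => ba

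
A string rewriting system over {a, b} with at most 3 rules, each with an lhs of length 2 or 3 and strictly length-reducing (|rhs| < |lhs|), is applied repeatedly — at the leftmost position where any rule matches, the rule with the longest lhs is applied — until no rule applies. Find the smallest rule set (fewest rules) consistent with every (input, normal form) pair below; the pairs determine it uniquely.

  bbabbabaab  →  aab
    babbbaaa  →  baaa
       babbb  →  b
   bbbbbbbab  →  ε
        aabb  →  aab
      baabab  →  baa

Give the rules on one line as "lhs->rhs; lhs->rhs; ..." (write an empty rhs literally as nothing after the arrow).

bab->; bb->b

  | bbabbabaab => babbabaab => babaab => aab
  | babbbaaa => bbaaa => baaa
  | babbb => bb => b
  | bbbbbbbab => bbbbbbab => bbbbbab => bbbbab => bbbab => bbab => bab => ε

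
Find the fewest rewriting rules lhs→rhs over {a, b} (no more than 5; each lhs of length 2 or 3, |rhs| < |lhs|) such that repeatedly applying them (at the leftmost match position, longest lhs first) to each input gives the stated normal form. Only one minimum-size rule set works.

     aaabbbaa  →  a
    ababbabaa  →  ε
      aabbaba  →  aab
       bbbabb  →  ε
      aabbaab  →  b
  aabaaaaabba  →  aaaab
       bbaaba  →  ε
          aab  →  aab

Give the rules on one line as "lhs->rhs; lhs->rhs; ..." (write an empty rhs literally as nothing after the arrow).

aba->ba; ba->; bb->; bba->b

  | aaabbbaa => aaabaa => aabaa => abaa => baa => a
  | ababbabaa => babbabaa => bbabaa => bbaa => ba => ε
  | aabbaba => aabba => aab
  | bbbabb => babb => bb => ε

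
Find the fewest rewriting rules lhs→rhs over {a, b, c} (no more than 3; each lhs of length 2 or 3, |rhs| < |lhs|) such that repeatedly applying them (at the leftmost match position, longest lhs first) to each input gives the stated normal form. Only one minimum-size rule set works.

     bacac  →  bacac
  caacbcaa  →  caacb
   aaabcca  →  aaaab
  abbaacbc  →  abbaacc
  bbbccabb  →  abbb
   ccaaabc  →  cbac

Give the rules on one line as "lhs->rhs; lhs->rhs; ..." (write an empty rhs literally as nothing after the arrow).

  | bacac
  | caacbcaa => caaccaa => caaaba => caacb
  | aaabcca => aaacca => aaaab
  | abbaacbc => abbaacc

aba->cb; bc->c; cca->ab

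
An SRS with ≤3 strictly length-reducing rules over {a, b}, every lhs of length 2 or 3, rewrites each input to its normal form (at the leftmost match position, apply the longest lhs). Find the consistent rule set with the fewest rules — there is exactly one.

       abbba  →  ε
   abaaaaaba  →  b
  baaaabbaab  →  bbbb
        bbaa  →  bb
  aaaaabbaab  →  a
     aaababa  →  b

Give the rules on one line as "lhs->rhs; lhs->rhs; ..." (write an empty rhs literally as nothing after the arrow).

aa->; ab->a; ba->b

  | abbba => abba => aba => aa => ε
  | abaaaaaba => aaaaaaba => aaaaba => aaba => ba => b
  | baaaabbaab => baaabbaab => baabbaab => babbaab => bbbaab => bbbab => bbbb
  | bbaa => bba => bb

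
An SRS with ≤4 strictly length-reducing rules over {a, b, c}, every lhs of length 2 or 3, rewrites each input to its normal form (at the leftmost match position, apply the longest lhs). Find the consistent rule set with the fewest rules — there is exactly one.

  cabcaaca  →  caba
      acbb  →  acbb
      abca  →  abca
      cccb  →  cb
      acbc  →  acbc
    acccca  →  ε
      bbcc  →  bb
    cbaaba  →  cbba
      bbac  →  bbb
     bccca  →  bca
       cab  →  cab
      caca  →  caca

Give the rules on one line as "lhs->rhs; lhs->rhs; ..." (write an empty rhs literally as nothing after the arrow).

  | cabcaaca => cabcca => caba
  | acbb
  | abca
  | cccb => cb

aa->; bac->bb; cc->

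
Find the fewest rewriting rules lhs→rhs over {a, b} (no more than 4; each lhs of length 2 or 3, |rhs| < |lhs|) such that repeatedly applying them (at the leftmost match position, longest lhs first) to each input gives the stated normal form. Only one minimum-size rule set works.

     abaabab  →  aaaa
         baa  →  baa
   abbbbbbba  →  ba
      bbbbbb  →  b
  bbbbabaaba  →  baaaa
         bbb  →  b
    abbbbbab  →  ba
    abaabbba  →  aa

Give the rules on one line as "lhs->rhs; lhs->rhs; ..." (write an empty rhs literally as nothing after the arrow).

  | abaabab => aaabab => aaaab => aaaa
  | baa
  | abbbbbbba => bbbbbba => bbbbba => bbbba => bbba => bba => ba
  | bbbbbb => bbbbb => bbbb => bbb => bb => b

ab->a; abb->b; bb->b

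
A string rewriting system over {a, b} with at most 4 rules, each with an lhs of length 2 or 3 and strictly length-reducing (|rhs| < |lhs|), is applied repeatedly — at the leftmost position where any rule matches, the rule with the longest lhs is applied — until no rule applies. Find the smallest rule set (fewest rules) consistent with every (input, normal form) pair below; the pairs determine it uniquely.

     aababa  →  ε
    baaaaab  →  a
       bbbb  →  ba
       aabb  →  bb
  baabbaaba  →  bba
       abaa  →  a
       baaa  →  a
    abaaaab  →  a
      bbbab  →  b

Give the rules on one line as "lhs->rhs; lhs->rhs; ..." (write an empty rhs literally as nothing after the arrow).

  | aababa => baba => baa => ε
  | baaaaab => aaab => ab => a
  | bbbb => bab => ba
  | aabb => bb

aa->; ab->a; baa->; bbb->ba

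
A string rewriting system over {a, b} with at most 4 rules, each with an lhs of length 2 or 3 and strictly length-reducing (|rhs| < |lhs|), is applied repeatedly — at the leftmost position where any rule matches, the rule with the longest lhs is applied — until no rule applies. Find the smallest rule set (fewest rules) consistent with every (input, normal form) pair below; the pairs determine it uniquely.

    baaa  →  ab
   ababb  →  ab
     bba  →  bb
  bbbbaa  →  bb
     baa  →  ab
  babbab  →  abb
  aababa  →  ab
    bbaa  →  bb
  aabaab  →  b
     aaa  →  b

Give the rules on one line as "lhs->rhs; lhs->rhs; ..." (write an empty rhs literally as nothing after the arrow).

aa->b; ba->b; baa->ab; bbb->ba

  | baaa => aba => ab
  | ababb => abbb => aba => ab
  | bba => bb
  | bbbbaa => babaa => bbaa => bab => bb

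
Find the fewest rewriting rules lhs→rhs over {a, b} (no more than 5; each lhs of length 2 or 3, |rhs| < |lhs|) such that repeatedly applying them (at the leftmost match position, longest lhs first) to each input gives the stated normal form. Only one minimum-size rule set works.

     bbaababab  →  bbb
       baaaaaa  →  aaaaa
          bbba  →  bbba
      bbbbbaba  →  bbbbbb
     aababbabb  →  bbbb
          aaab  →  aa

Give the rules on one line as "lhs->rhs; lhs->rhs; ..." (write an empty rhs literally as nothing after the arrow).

ab->; aba->b; abb->ba; baa->a

  | bbaababab => bababab => bbbab => bbb
  | baaaaaa => aaaaa
  | bbba
  | bbbbbaba => bbbbbb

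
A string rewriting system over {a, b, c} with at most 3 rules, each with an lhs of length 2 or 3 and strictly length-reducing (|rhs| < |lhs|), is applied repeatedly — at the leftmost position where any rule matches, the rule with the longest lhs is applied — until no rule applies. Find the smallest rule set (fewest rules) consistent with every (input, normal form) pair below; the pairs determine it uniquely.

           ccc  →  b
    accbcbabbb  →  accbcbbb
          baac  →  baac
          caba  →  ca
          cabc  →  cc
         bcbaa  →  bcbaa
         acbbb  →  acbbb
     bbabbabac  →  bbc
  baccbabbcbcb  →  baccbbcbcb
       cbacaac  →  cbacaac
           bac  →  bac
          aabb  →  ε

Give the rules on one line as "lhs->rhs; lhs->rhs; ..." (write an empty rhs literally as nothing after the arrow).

ab->; bba->b; ccc->b

  | ccc => b
  | accbcbabbb => accbcbbb
  | baac
  | caba => ca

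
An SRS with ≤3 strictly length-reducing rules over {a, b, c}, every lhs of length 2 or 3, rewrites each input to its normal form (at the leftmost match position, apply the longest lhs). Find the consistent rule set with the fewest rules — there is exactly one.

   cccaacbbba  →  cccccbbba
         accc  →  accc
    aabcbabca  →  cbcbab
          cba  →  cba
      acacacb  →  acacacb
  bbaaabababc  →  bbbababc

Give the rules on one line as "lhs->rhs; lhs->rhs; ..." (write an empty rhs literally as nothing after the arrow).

  | cccaacbbba => cccccbbba
  | accc
  | aabcbabca => cbcbabca => cbcbab
  | cba

aa->c; bca->b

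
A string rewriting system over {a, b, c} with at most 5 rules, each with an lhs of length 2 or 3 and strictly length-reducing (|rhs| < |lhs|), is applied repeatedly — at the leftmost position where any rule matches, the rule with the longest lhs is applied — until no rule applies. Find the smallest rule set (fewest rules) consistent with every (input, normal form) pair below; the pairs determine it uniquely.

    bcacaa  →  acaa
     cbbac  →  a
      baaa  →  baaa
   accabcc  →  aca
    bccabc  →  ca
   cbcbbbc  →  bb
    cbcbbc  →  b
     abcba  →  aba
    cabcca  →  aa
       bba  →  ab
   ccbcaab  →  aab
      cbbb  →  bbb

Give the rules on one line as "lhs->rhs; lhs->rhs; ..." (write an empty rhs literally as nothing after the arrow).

bba->ab; bc->; cac->a; cb->b

  | bcacaa => acaa
  | cbbac => bbac => abc => a
  | baaa
  | accabcc => accac => aca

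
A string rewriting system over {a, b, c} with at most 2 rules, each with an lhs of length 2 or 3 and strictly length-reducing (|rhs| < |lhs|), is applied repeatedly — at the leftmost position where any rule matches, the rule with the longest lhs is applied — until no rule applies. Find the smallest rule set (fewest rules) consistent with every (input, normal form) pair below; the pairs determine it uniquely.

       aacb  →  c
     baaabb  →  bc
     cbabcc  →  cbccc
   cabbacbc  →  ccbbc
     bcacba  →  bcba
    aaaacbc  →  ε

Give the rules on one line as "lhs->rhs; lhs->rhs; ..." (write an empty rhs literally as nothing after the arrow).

ab->c; ac->

  | aacb => ab => c
  | baaabb => baacb => bab => bc
  | cbabcc => cbccc
  | cabbacbc => ccbacbc => ccbbc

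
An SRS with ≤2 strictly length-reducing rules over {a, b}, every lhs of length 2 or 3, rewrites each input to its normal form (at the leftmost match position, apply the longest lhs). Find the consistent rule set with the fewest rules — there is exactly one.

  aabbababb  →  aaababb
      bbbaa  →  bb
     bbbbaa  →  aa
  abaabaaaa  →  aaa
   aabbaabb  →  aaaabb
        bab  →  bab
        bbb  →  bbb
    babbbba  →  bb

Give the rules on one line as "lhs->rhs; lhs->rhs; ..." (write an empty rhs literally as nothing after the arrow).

  | aabbababb => aaababb
  | bbbaa => baa => bb
  | bbbbaa => bbaa => aa
  | abaabaaaa => abbbaaaa => abaaaa => abbaa => aaa

baa->bb; bba->a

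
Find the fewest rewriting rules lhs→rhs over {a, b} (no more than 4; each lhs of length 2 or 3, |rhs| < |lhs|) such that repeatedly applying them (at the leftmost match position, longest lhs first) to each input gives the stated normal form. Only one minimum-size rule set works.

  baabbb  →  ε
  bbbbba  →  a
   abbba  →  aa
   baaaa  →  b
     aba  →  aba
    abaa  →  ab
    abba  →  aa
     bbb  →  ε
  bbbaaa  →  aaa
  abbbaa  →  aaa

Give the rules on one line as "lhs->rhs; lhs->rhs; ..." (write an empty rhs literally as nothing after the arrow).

baa->b; bb->; bbb->bb

  | baabbb => bbbb => bbb => bb => ε
  | bbbbba => bbbba => bbba => bba => a
  | abbba => abba => aa
  | baaaa => baa => b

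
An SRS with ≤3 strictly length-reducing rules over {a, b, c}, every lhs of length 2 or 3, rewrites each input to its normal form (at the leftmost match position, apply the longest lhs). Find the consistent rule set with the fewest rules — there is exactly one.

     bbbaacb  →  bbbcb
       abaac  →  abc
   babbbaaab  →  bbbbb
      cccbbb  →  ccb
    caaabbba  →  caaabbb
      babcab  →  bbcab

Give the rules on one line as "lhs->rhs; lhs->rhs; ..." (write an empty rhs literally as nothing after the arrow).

  | bbbaacb => bbbacb => bbbcb
  | abaac => abac => abc
  | babbbaaab => bbbbaaab => bbbbaab => bbbbab => bbbbb
  | cccbbb => ccb

ba->b; cbb->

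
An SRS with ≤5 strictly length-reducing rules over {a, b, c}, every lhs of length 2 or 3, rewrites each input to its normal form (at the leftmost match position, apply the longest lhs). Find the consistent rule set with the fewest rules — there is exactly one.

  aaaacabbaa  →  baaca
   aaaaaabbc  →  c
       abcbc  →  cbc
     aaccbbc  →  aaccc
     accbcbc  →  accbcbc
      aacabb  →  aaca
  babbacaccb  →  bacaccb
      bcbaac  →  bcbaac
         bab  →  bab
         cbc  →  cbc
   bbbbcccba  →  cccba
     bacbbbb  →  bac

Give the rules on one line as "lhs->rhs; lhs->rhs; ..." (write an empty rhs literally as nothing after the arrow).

  | aaaacabbaa => baacabbaa => baacabba => baacabb => baaca
  | aaaaaabbc => baaaabbc => bbaabbc => bbabbc => bbbbc => bbc => c
  | abcbc => cbc
  | aaccbbc => aaccc

aaa->ba; abc->c; bb->; bba->bb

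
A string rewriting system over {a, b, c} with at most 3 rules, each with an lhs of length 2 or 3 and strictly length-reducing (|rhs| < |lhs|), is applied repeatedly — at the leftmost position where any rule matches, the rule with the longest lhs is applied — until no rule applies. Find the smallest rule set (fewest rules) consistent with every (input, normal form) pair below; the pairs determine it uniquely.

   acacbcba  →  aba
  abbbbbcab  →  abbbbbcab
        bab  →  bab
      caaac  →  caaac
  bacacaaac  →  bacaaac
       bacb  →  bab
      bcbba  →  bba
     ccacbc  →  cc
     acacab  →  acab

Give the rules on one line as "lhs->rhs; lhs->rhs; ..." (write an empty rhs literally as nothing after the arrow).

  | acacbcba => acbcba => abcba => aba
  | abbbbbcab
  | bab
  | caaac

acb->ab; cac->c; cb->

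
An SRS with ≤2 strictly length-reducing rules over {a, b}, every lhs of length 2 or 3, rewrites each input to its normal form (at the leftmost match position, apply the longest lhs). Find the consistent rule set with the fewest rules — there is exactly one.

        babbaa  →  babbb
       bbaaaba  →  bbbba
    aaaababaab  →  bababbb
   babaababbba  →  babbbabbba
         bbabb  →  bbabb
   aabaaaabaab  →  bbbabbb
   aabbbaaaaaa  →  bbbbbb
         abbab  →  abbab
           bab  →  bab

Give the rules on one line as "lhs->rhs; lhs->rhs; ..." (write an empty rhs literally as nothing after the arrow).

aa->b; aaa->b

  | babbaa => babbb
  | bbaaaba => bbbba
  | aaaababaab => bababaab => bababbb
  | babaababbba => babbbabbba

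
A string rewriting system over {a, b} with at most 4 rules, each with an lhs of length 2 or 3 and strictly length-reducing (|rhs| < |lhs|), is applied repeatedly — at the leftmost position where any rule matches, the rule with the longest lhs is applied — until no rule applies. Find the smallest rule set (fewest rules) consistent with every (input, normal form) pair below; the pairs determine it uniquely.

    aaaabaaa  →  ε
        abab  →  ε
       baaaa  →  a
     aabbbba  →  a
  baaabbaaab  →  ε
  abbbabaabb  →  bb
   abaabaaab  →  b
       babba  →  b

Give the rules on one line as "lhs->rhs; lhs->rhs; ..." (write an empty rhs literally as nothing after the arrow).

  | aaaabaaa => aabaaa => baaa => aa => ε
  | abab => ab => ε
  | baaaa => aaa => a
  | aabbbba => bbbba => aba => a

aa->; ab->; ba->; bbb->a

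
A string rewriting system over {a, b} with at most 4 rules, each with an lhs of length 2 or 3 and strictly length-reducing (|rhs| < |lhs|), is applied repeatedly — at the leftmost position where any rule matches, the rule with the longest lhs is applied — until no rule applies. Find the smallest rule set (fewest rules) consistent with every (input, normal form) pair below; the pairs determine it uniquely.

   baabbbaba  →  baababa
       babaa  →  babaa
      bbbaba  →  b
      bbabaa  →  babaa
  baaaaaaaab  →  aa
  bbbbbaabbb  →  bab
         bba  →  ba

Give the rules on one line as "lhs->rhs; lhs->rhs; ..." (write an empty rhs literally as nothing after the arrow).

  | baabbbaba => baababa
  | babaa
  | bbbaba => aaaba => bbba => aaa => bb => b
  | bbabaa => babaa

aaa->bb; abb->a; bb->b; bbb->aa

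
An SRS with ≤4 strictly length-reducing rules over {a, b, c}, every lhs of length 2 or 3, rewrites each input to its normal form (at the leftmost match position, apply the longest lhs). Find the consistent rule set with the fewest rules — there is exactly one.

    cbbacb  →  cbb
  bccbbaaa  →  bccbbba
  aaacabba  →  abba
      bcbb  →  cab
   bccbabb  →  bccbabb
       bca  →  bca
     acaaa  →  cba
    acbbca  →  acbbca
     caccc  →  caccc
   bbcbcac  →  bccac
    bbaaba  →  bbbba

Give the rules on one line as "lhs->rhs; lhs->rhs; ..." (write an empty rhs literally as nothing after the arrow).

aa->b; aca->ca; bac->; bcb->ca

  | cbbacb => cbb
  | bccbbaaa => bccbbba
  | aaacabba => bacabba => abba
  | bcbb => cab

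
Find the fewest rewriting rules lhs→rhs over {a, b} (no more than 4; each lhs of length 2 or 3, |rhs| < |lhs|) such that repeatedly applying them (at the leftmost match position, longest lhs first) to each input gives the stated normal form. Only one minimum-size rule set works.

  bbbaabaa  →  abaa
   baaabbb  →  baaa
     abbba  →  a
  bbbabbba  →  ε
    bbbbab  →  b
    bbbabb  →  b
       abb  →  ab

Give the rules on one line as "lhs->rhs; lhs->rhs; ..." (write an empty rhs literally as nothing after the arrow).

  | bbbaabaa => bbaabaa => abaa
  | baaabbb => baaabb => baaab => baaa
  | abbba => abba => a
  | bbbabbba => bbabbba => bbba => bba => ε

aab->aa; bb->b; bba->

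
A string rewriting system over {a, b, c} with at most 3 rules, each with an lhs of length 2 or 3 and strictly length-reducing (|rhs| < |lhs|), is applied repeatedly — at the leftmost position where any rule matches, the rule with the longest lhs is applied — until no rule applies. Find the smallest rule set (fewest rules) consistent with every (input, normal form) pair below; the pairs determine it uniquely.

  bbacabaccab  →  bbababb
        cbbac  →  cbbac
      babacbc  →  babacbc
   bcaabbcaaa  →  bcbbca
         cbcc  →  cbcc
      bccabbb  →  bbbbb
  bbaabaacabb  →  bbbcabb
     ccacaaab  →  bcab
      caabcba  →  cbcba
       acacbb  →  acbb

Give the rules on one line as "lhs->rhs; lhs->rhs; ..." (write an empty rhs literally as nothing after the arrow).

  | bbacabaccab => bbabaccab => bbababb
  | cbbac
  | babacbc
  | bcaabbcaaa => bcbbcaaa => bcbbca

aa->; aca->a; cca->b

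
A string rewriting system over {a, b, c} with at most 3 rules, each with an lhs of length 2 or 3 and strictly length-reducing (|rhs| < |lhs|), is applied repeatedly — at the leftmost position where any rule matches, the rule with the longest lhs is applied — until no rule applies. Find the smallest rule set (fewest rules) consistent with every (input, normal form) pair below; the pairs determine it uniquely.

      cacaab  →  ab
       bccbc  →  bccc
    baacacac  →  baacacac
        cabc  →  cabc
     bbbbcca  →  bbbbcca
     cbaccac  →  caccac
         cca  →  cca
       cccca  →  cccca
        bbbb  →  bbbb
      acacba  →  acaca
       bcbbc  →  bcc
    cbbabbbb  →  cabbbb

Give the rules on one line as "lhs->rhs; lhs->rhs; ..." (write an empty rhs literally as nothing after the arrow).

  | cacaab => caab => ab
  | bccbc => bccc
  | baacacac
  | cabc

caa->a; cb->c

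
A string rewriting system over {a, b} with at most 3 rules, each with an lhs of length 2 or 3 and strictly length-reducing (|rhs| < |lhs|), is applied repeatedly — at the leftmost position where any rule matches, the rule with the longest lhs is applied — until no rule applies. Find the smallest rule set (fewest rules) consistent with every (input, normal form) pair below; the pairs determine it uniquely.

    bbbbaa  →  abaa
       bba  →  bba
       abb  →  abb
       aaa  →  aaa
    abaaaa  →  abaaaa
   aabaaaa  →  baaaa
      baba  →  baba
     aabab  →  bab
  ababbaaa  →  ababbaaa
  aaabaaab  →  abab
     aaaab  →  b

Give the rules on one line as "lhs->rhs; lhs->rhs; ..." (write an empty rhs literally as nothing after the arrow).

  | bbbbaa => abaa
  | bba
  | abb
  | aaa

aab->b; bbb->a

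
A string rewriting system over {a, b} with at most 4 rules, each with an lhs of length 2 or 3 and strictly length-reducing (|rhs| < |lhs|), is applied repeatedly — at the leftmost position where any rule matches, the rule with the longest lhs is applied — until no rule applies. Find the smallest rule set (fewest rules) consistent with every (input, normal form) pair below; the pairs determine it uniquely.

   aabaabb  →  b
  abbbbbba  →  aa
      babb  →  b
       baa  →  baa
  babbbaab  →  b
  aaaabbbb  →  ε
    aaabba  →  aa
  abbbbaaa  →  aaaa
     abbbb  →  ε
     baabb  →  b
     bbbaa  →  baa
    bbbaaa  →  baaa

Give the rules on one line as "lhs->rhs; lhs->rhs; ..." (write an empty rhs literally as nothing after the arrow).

  | aabaabb => abaabb => baabb => babb => bbb => b
  | abbbbbba => bbbbbba => bbbba => bba => aa
  | babb => bbb => b
  | baa

ab->b; bb->; bba->aa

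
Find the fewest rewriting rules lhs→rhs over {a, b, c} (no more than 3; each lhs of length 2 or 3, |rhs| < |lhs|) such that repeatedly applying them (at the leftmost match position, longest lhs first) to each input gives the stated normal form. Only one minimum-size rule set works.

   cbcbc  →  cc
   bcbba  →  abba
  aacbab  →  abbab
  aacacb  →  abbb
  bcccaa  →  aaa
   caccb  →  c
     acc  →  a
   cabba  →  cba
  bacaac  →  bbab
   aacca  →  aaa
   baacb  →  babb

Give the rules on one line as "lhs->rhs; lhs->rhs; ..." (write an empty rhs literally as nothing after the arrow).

  | cbcbc => cabc => cc
  | bcbba => abba
  | aacbab => abbab
  | aacacb => abacb => abbb

ac->b; bc->a; cab->c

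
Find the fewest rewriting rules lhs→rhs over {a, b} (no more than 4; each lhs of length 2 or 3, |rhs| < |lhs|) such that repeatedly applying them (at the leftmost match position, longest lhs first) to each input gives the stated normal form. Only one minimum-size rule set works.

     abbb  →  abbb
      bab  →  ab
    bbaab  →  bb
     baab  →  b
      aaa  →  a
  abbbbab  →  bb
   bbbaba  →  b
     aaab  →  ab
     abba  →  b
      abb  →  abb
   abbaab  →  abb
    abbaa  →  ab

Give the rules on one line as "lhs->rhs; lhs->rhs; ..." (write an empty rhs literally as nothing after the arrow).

  | abbb
  | bab => ab
  | bbaab => bb
  | baab => b

aa->b; ba->a; baa->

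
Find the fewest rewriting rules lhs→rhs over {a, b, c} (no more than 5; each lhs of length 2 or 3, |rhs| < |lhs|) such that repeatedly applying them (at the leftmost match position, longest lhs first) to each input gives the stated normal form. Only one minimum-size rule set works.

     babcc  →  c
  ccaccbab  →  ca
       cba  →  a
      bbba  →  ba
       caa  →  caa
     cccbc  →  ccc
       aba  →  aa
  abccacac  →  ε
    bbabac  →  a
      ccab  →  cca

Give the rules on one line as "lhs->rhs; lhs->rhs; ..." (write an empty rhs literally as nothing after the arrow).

ab->a; ac->b; bb->; cb->

  | babcc => bacc => bbc => c
  | ccaccbab => ccbcbab => ccbab => cab => ca
  | cba => a
  | bbba => ba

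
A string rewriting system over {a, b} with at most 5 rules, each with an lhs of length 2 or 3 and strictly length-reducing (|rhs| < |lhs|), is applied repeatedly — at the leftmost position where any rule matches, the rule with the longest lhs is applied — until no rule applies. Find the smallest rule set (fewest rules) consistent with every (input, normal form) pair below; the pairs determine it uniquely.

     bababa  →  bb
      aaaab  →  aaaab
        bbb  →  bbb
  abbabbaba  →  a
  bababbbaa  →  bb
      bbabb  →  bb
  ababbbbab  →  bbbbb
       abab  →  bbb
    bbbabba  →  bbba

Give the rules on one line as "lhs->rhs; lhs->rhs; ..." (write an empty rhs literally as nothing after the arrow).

aba->bb; abb->b; baa->b; bab->

  | bababa => aba => bb
  | aaaab
  | bbb
  | abbabbaba => babbaba => baba => a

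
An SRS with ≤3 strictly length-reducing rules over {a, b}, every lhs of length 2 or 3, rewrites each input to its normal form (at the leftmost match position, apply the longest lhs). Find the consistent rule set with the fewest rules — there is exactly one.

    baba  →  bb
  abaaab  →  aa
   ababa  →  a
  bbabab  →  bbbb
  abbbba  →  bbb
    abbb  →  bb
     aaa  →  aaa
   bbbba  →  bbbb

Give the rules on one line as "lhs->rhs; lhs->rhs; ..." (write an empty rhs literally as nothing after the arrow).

ab->; ba->b

  | baba => bba => bb
  | abaaab => aaab => aa
  | ababa => aba => a
  | bbabab => bbbab => bbbb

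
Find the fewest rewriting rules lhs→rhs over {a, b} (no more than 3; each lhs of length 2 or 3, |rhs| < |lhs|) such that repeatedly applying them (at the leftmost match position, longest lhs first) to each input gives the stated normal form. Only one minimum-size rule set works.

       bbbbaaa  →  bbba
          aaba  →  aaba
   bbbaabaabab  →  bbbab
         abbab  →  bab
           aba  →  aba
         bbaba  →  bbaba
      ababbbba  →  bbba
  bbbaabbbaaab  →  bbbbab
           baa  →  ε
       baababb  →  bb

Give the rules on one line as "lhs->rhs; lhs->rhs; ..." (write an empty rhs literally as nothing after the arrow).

  | bbbbaaa => bbba
  | aaba
  | bbbaabaabab => bbbaabab => bbbab
  | abbab => bab

abb->b; baa->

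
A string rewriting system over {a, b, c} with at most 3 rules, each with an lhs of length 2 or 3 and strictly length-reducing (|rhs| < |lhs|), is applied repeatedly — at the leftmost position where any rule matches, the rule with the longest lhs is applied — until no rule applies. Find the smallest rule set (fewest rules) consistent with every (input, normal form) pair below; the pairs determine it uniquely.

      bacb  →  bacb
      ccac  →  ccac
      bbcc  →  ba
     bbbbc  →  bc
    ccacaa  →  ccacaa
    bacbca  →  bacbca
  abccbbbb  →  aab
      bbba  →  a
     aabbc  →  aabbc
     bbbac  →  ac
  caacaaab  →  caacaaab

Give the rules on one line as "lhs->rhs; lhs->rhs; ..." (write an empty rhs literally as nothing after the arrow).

bbb->; bcc->a

  | bacb
  | ccac
  | bbcc => ba
  | bbbbc => bc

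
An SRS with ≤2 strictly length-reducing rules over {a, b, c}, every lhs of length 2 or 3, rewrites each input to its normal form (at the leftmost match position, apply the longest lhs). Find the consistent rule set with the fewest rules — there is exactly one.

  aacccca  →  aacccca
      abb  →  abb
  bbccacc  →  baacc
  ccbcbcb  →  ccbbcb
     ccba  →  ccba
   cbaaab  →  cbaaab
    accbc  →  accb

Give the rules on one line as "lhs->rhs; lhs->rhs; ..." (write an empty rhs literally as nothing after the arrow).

bcc->a; cbc->cb

  | aacccca
  | abb
  | bbccacc => baacc
  | ccbcbcb => ccbbcb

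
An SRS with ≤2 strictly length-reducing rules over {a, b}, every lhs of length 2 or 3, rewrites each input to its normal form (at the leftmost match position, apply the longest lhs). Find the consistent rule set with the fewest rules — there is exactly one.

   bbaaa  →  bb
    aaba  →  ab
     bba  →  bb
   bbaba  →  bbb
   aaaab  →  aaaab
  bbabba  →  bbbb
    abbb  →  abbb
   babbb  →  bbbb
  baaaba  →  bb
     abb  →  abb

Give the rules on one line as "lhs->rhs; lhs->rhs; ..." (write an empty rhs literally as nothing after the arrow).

  | bbaaa => bbaa => bba => bb
  | aaba => ab
  | bba => bb
  | bbaba => bbba => bbb

aba->b; ba->b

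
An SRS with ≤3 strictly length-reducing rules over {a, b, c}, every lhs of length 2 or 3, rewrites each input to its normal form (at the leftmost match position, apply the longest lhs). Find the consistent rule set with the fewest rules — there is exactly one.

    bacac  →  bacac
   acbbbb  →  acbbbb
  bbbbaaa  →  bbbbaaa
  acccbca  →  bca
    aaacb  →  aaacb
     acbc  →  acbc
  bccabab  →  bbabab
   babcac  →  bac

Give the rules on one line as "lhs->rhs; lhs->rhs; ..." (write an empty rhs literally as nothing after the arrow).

abc->; cc->b

  | bacac
  | acbbbb
  | bbbbaaa
  | acccbca => abcbca => bca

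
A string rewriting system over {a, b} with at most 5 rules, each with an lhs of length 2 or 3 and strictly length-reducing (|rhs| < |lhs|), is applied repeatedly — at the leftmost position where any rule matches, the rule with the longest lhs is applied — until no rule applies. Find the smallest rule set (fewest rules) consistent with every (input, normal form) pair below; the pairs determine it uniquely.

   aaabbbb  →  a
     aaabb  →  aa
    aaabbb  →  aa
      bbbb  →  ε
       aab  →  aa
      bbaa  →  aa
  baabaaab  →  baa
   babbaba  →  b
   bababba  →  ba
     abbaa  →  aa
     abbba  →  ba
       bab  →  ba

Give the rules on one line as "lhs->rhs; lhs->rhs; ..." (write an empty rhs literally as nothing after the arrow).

ab->a; aba->bb; abb->; bb->

  | aaabbbb => aabb => a
  | aaabb => aa
  | aaabbb => aab => aa
  | bbbb => bb => ε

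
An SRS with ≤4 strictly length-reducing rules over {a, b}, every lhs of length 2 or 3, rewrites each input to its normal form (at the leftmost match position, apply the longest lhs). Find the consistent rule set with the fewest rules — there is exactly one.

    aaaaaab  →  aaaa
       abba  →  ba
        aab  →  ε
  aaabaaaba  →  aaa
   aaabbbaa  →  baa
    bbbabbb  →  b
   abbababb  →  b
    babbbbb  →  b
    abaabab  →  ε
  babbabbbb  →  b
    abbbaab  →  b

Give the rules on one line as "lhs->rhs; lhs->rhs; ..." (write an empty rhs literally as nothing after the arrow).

  | aaaaaab => aaaa
  | abba => ba
  | aab => ε
  | aaabaaaba => aaaaba => aaa

aab->; ab->; bb->b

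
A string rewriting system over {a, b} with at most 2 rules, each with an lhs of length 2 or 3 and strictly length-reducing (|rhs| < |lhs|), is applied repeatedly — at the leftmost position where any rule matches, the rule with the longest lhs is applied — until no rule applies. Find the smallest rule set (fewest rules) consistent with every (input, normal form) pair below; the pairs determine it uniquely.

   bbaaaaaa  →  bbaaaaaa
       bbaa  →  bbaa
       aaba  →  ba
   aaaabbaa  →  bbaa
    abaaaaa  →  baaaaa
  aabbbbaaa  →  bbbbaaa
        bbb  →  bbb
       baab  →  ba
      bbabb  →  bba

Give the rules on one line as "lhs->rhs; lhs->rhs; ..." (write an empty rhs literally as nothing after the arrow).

ab->b; bab->ba

  | bbaaaaaa
  | bbaa
  | aaba => aba => ba
  | aaaabbaa => aaabbaa => aabbaa => abbaa => bbaa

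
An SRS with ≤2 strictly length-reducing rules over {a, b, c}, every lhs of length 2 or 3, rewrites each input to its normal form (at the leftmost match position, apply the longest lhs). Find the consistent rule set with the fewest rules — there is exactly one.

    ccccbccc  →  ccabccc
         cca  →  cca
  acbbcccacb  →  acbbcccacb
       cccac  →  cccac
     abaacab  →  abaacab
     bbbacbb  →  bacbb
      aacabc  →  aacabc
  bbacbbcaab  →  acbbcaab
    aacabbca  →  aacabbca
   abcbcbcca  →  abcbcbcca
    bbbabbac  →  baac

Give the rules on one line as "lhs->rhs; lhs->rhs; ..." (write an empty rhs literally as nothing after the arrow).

bba->a; ccb->ab

  | ccccbccc => ccabccc
  | cca
  | acbbcccacb
  | cccac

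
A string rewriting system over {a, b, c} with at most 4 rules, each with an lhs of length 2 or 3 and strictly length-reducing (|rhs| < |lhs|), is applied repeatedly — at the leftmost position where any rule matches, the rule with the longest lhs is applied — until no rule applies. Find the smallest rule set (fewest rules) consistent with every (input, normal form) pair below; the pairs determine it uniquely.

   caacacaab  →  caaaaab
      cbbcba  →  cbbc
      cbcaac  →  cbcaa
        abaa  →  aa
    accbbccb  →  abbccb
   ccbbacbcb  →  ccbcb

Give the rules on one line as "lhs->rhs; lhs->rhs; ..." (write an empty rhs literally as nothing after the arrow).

ac->a; ba->; bac->a

  | caacacaab => caaacaab => caaaaab
  | cbbcba => cbbc
  | cbcaac => cbcaa
  | abaa => aa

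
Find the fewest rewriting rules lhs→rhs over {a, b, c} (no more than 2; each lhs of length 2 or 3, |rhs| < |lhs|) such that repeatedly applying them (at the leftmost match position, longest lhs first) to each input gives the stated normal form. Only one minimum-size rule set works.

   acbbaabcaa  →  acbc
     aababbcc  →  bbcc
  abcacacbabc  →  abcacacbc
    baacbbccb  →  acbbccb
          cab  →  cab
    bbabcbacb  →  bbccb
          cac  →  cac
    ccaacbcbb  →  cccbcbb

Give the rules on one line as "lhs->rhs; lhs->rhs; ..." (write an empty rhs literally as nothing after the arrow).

aa->; ba->

  | acbbaabcaa => acbabcaa => acbcaa => acbc
  | aababbcc => babbcc => bbcc
  | abcacacbabc => abcacacbc
  | baacbbccb => acbbccb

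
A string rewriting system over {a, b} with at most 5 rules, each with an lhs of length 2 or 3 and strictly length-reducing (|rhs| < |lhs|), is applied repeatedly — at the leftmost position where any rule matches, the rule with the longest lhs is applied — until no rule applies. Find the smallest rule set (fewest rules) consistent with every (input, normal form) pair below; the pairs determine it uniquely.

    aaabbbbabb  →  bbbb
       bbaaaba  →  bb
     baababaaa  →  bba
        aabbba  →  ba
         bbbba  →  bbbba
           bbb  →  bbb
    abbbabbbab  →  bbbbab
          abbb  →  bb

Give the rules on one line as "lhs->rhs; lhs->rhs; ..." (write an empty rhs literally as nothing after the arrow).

  | aaabbbbabb => abbbbabb => bbbabb => bbbb
  | bbaaaba => bbaaba => bbaba => bb
  | baababaaa => bababaaa => bbaaa => bbaa => bba
  | aabbba => abba => ba

aaa->a; aba->; abb->b; baa->ba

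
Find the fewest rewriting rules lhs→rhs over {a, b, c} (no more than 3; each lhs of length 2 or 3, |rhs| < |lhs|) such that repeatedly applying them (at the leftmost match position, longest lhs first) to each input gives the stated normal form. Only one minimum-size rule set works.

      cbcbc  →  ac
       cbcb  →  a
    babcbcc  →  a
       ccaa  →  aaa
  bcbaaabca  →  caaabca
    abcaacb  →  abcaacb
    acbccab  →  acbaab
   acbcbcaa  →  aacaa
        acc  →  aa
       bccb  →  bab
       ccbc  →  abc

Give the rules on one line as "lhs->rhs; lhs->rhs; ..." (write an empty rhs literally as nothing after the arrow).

bac->; bcb->c; cc->a

  | cbcbc => ccc => ac
  | cbcb => cc => a
  | babcbcc => baccc => cc => a
  | ccaa => aaa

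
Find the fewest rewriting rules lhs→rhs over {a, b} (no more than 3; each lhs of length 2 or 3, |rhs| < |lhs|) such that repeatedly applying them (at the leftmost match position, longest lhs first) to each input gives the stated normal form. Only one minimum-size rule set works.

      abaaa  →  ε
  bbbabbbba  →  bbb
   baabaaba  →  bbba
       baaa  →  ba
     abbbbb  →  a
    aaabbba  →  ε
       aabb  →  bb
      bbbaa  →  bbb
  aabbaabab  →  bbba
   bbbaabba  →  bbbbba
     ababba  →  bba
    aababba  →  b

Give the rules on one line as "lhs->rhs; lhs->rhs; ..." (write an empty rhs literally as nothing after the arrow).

  | abaaa => aaaa => aa => ε
  | bbbabbbba => bbbabbba => bbbabba => bbbaba => bbbaa => bbb
  | baabaaba => bbaaba => bbba
  | baaa => ba

aa->; ab->a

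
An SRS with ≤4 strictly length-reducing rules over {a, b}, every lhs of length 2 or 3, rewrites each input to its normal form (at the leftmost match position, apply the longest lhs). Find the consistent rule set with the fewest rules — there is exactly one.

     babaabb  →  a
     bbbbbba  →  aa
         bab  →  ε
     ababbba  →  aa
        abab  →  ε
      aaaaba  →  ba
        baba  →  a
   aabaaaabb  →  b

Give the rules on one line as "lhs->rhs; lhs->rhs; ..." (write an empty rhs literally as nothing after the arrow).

  | babaabb => aabb => abb => bb => a
  | bbbbbba => abbbba => bbbba => abba => bba => aa
  | bab => ε
  | ababbba => babbba => bba => aa

ab->b; bab->; bb->a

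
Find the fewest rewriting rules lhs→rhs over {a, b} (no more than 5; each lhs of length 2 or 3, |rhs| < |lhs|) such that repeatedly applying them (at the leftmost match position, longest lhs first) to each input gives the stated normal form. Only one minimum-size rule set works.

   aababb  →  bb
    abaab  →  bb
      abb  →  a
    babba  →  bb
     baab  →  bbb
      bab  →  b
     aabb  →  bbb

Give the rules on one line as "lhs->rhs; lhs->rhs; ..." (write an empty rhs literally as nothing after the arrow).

  | aababb => bbabb => bb
  | abaab => aab => bb
  | abb => a
  | babba => baa => bb

aa->b; ab->; abb->a; bba->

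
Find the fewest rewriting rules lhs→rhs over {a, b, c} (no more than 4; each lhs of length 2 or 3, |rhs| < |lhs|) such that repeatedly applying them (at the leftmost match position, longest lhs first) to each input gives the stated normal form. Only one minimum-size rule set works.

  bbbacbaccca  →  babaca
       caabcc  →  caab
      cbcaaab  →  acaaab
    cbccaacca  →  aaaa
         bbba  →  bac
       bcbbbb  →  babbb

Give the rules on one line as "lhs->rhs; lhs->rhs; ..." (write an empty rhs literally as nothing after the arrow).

  | bbbacbaccca => baccbaccca => babaccca => babaca
  | caabcc => caab
  | cbcaaab => acaaab
  | cbccaacca => accaacca => aaacca => aaaa

bba->ac; cb->a; cc->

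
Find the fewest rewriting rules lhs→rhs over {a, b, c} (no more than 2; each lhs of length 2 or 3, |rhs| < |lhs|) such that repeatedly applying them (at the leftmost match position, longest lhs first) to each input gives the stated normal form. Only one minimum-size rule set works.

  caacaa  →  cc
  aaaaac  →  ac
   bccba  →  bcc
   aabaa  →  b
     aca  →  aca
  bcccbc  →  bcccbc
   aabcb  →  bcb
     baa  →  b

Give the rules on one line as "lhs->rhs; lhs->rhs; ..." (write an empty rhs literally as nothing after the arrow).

aa->; cba->c

  | caacaa => ccaa => cc
  | aaaaac => aaac => ac
  | bccba => bcc
  | aabaa => baa => b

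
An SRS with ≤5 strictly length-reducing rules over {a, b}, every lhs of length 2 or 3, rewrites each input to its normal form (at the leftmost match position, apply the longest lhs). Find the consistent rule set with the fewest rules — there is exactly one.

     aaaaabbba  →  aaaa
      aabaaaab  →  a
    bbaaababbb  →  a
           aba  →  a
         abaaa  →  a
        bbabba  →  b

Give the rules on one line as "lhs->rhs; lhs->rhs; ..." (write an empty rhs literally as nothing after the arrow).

  | aaaaabbba => aaaaba => aaaa
  | aabaaaab => aabaab => aabb => a
  | bbaaababbb => bbababbb => baaabbb => babbb => aabb => a
  | aba => a

abb->; ba->; baa->b; bab->aa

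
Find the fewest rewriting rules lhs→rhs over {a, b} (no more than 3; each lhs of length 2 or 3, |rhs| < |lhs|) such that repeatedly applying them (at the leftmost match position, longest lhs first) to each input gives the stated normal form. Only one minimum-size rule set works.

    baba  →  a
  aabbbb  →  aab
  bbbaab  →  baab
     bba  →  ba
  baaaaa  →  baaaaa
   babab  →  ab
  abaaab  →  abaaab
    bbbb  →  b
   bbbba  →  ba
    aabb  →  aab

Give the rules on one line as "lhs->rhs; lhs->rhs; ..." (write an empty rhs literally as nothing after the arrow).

  | baba => a
  | aabbbb => aabbb => aabb => aab
  | bbbaab => bbaab => baab
  | bba => ba

bab->; bb->b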